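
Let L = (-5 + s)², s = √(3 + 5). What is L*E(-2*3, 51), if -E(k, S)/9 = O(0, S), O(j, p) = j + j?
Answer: 0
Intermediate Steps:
O(j, p) = 2*j
E(k, S) = 0 (E(k, S) = -18*0 = -9*0 = 0)
s = 2*√2 (s = √8 = 2*√2 ≈ 2.8284)
L = (-5 + 2*√2)² ≈ 4.7157
L*E(-2*3, 51) = (33 - 20*√2)*0 = 0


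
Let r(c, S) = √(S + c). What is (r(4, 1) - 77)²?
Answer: (77 - √5)² ≈ 5589.6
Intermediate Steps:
(r(4, 1) - 77)² = (√(1 + 4) - 77)² = (√5 - 77)² = (-77 + √5)²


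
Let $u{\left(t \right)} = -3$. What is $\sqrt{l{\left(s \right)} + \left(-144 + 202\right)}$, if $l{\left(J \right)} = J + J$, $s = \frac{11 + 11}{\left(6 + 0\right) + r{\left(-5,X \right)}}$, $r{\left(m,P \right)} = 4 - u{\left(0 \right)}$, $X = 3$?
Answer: $\frac{\sqrt{10374}}{13} \approx 7.8348$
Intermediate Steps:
$r{\left(m,P \right)} = 7$ ($r{\left(m,P \right)} = 4 - -3 = 4 + 3 = 7$)
$s = \frac{22}{13}$ ($s = \frac{11 + 11}{\left(6 + 0\right) + 7} = \frac{22}{6 + 7} = \frac{22}{13} \approx 1.6923$)
$l{\left(J \right)} = 2 J$
$\sqrt{l{\left(s \right)} + \left(-144 + 202\right)} = \sqrt{2 \cdot \frac{22}{13} + \left(-144 + 202\right)} = \sqrt{\frac{44}{13} + 58} = \sqrt{\frac{798}{13}} = \frac{\sqrt{10374}}{13}$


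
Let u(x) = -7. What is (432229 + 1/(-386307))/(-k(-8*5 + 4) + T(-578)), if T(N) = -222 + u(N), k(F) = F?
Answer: -166973088302/74557251 ≈ -2239.5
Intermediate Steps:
T(N) = -229 (T(N) = -222 - 7 = -229)
(432229 + 1/(-386307))/(-k(-8*5 + 4) + T(-578)) = (432229 + 1/(-386307))/(-(-8*5 + 4) - 229) = (432229 - 1/386307)/(-(-40 + 4) - 229) = 166973088302/(386307*(-1*(-36) - 229)) = 166973088302/(386307*(36 - 229)) = (166973088302/386307)/(-193) = (166973088302/386307)*(-1/193) = -166973088302/74557251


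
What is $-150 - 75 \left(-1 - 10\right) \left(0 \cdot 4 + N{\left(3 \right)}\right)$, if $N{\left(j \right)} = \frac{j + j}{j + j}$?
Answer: $675$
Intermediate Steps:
$N{\left(j \right)} = 1$ ($N{\left(j \right)} = \frac{2 j}{2 j} = 2 j \frac{1}{2 j} = 1$)
$-150 - 75 \left(-1 - 10\right) \left(0 \cdot 4 + N{\left(3 \right)}\right) = -150 - 75 \left(-1 - 10\right) \left(0 \cdot 4 + 1\right) = -150 - 75 \left(- 11 \left(0 + 1\right)\right) = -150 - 75 \left(\left(-11\right) 1\right) = -150 - -825 = -150 + 825 = 675$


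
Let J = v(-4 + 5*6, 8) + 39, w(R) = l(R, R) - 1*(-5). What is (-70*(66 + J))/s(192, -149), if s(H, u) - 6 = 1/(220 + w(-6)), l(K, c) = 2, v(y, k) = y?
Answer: -2081590/1363 ≈ -1527.2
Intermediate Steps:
w(R) = 7 (w(R) = 2 - 1*(-5) = 2 + 5 = 7)
J = 65 (J = (-4 + 5*6) + 39 = (-4 + 30) + 39 = 26 + 39 = 65)
s(H, u) = 1363/227 (s(H, u) = 6 + 1/(220 + 7) = 6 + 1/227 = 1363/227)
(-70*(66 + J))/s(192, -149) = (-70*(66 + 65))/(1363/227) = -70*131*(227/1363) = -9170*227/1363 = -2081590/1363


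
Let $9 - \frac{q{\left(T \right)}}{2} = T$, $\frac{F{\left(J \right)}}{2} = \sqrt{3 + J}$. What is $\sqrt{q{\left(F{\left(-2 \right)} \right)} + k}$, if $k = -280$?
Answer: $i \sqrt{266} \approx 16.31 i$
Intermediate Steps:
$F{\left(J \right)} = 2 \sqrt{3 + J}$
$q{\left(T \right)} = 18 - 2 T$
$\sqrt{q{\left(F{\left(-2 \right)} \right)} + k} = \sqrt{\left(18 - 2 \cdot 2 \sqrt{3 - 2}\right) - 280} = \sqrt{\left(18 - 2 \cdot 2 \sqrt{1}\right) - 280} = \sqrt{\left(18 - 2 \cdot 2 \cdot 1\right) - 280} = \sqrt{\left(18 - 4\right) - 280} = \sqrt{14 - 280} = \sqrt{-266} = i \sqrt{266}$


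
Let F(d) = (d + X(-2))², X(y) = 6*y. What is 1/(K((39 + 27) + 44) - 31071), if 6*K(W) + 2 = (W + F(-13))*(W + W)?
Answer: -3/12364 ≈ -0.00024264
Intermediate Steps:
F(d) = (-12 + d)² (F(d) = (d + 6*(-2))² = (d - 12)² = (-12 + d)²)
K(W) = -⅓ + W*(625 + W)/3 (K(W) = -⅓ + ((W + (-12 - 13)²)*(W + W))/6 = -⅓ + ((W + (-25)²)*(2*W))/6 = -⅓ + ((W + 625)*(2*W))/6 = -⅓ + ((625 + W)*(2*W))/6 = -⅓ + (2*W*(625 + W))/6 = -⅓ + W*(625 + W)/3)
1/(K((39 + 27) + 44) - 31071) = 1/((-⅓ + ((39 + 27) + 44)²/3 + 625*((39 + 27) + 44)/3) - 31071) = 1/((-⅓ + (66 + 44)²/3 + 625*(66 + 44)/3) - 31071) = 1/((-⅓ + (⅓)*110² + (625/3)*110) - 31071) = 1/((-⅓ + (⅓)*12100 + 68750/3) - 31071) = 1/((-⅓ + 12100/3 + 68750/3) - 31071) = 1/(80849/3 - 31071) = 1/(-12364/3) = -3/12364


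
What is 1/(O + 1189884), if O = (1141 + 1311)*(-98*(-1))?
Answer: 1/1430180 ≈ 6.9921e-7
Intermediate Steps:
O = 240296 (O = 2452*98 = 240296)
1/(O + 1189884) = 1/(240296 + 1189884) = 1/1430180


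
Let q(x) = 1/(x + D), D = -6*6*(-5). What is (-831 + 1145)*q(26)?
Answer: 157/103 ≈ 1.5243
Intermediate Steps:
D = 180 (D = -36*(-5) = -1*(-180) = 180)
q(x) = 1/(180 + x) (q(x) = 1/(x + 180) = 1/(180 + x))
(-831 + 1145)*q(26) = (-831 + 1145)/(180 + 26) = 314/206 = 314*(1/206) = 157/103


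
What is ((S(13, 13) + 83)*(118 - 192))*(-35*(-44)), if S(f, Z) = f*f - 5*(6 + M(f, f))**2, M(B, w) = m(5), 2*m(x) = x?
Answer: 12450130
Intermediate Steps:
m(x) = x/2
M(B, w) = 5/2 (M(B, w) = (1/2)*5 = 5/2)
S(f, Z) = -1445/4 + f**2 (S(f, Z) = f*f - 5*(6 + 5/2)**2 = f**2 - 5*(17/2)**2 = f**2 - 5*289/4 = f**2 - 1445/4 = -1445/4 + f**2)
((S(13, 13) + 83)*(118 - 192))*(-35*(-44)) = (((-1445/4 + 13**2) + 83)*(118 - 192))*(-35*(-44)) = (((-1445/4 + 169) + 83)*(-74))*1540 = ((-769/4 + 83)*(-74))*1540 = -437/4*(-74)*1540 = (16169/2)*1540 = 12450130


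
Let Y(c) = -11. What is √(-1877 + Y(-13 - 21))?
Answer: 4*I*√118 ≈ 43.451*I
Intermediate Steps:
√(-1877 + Y(-13 - 21)) = √(-1877 - 11) = √(-1888) = 4*I*√118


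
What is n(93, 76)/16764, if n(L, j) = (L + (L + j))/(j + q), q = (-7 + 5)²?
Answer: 131/670560 ≈ 0.00019536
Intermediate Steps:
q = 4 (q = (-2)² = 4)
n(L, j) = (j + 2*L)/(4 + j) (n(L, j) = (L + (L + j))/(j + 4) = (j + 2*L)/(4 + j))
n(93, 76)/16764 = ((76 + 2*93)/(4 + 76))/16764 = ((76 + 186)/80)*(1/16764) = ((1/80)*262)*(1/16764) = (131/40)*(1/16764) = 131/670560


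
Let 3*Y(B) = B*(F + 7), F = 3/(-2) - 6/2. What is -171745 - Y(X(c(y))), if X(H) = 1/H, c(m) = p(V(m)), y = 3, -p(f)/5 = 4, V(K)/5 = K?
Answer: -4121879/24 ≈ -1.7175e+5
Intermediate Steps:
V(K) = 5*K
p(f) = -20 (p(f) = -5*4 = -20)
c(m) = -20
F = -9/2 (F = 3*(-½) - 6*½ = -3/2 - 3 = -9/2 ≈ -4.5000)
Y(B) = 5*B/6 (Y(B) = (B*(-9/2 + 7))/3 = (B*(5/2))/3 = (5*B/2)/3 = 5*B/6)
-171745 - Y(X(c(y))) = -171745 - 5/(6*(-20)) = -171745 - 5*(-1)/(6*20) = -171745 - 1*(-1/24) = -171745 + 1/24 = -4121879/24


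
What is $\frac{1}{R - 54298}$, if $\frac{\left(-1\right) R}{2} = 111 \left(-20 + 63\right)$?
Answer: $- \frac{1}{63844} \approx -1.5663 \cdot 10^{-5}$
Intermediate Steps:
$R = -9546$ ($R = - 2 \cdot 111 \left(-20 + 63\right) = - 2 \cdot 111 \cdot 43 = \left(-2\right) 4773 = -9546$)
$\frac{1}{R - 54298} = \frac{1}{-9546 - 54298} = \frac{1}{-63844} = - \frac{1}{63844}$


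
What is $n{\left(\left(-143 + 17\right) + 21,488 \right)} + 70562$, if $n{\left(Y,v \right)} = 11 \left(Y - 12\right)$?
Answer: $69275$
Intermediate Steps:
$n{\left(Y,v \right)} = -132 + 11 Y$ ($n{\left(Y,v \right)} = 11 \left(-12 + Y\right) = -132 + 11 Y$)
$n{\left(\left(-143 + 17\right) + 21,488 \right)} + 70562 = \left(-132 + 11 \left(\left(-143 + 17\right) + 21\right)\right) + 70562 = \left(-132 + 11 \left(-126 + 21\right)\right) + 70562 = \left(-132 + 11 \left(-105\right)\right) + 70562 = \left(-132 - 1155\right) + 70562 = -1287 + 70562 = 69275$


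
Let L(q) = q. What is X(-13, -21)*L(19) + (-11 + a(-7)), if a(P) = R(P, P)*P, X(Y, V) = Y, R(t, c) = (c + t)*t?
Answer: -944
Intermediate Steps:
R(t, c) = t*(c + t)
a(P) = 2*P**3 (a(P) = (P*(P + P))*P = (P*(2*P))*P = (2*P**2)*P = 2*P**3)
X(-13, -21)*L(19) + (-11 + a(-7)) = -13*19 + (-11 + 2*(-7)**3) = -247 + (-11 + 2*(-343)) = -247 + (-11 - 686) = -247 - 697 = -944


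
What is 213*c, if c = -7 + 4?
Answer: -639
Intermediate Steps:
c = -3
213*c = 213*(-3) = -639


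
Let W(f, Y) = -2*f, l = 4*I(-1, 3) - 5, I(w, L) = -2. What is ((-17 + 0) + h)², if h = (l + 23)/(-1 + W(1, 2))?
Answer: 3721/9 ≈ 413.44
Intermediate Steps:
l = -13 (l = 4*(-2) - 5 = -8 - 5 = -13)
h = -10/3 (h = (-13 + 23)/(-1 - 2*1) = 10/(-1 - 2) = 10/(-3) = 10*(-⅓) = -10/3 ≈ -3.3333)
((-17 + 0) + h)² = ((-17 + 0) - 10/3)² = (-17 - 10/3)² = (-61/3)² = 3721/9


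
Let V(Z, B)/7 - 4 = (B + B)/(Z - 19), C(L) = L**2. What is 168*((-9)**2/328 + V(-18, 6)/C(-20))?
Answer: 1983261/37925 ≈ 52.294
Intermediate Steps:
V(Z, B) = 28 + 14*B/(-19 + Z) (V(Z, B) = 28 + 7*((B + B)/(Z - 19)) = 28 + 7*((2*B)/(-19 + Z)) = 28 + 7*(2*B/(-19 + Z)) = 28 + 14*B/(-19 + Z))
168*((-9)**2/328 + V(-18, 6)/C(-20)) = 168*((-9)**2/328 + (14*(-38 + 6 + 2*(-18))/(-19 - 18))/((-20)**2)) = 168*(81*(1/328) + (14*(-38 + 6 - 36)/(-37))/400) = 168*(81/328 + (14*(-1/37)*(-68))*(1/400)) = 168*(81/328 + (952/37)*(1/400)) = 168*(81/328 + 119/1850) = 168*(94441/303400) = 1983261/37925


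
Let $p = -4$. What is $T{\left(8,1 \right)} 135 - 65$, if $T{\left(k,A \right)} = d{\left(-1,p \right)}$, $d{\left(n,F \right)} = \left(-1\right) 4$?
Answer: $-605$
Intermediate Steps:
$d{\left(n,F \right)} = -4$
$T{\left(k,A \right)} = -4$
$T{\left(8,1 \right)} 135 - 65 = \left(-4\right) 135 - 65 = -540 - 65 = -605$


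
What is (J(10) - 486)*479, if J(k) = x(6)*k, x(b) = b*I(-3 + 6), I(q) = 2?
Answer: -175314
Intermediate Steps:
x(b) = 2*b (x(b) = b*2 = 2*b)
J(k) = 12*k (J(k) = (2*6)*k = 12*k)
(J(10) - 486)*479 = (12*10 - 486)*479 = (120 - 486)*479 = -366*479 = -175314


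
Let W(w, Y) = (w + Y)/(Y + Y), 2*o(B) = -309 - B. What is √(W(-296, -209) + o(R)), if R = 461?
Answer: 15*I*√298034/418 ≈ 19.591*I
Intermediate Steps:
o(B) = -309/2 - B/2 (o(B) = (-309 - B)/2 = -309/2 - B/2)
W(w, Y) = (Y + w)/(2*Y) (W(w, Y) = (Y + w)/((2*Y)) = (Y + w)*(1/(2*Y)) = (Y + w)/(2*Y))
√(W(-296, -209) + o(R)) = √((½)*(-209 - 296)/(-209) + (-309/2 - ½*461)) = √((½)*(-1/209)*(-505) + (-309/2 - 461/2)) = √(505/418 - 385) = √(-160425/418) = 15*I*√298034/418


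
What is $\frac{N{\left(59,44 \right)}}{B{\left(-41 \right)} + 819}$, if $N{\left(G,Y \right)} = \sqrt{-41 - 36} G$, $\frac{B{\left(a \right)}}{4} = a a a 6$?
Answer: $- \frac{59 i \sqrt{77}}{1653285} \approx - 0.00031315 i$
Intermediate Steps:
$B{\left(a \right)} = 24 a^{3}$ ($B{\left(a \right)} = 4 a a a 6 = 4 a^{2} a 6 = 4 a^{3} \cdot 6 = 4 \cdot 6 a^{3} = 24 a^{3}$)
$N{\left(G,Y \right)} = i G \sqrt{77}$ ($N{\left(G,Y \right)} = \sqrt{-77} G = i \sqrt{77} G = i G \sqrt{77}$)
$\frac{N{\left(59,44 \right)}}{B{\left(-41 \right)} + 819} = \frac{i 59 \sqrt{77}}{24 \left(-41\right)^{3} + 819} = \frac{59 i \sqrt{77}}{24 \left(-68921\right) + 819} = \frac{59 i \sqrt{77}}{-1654104 + 819} = \frac{59 i \sqrt{77}}{-1653285} = 59 i \sqrt{77} \left(- \frac{1}{1653285}\right) = - \frac{59 i \sqrt{77}}{1653285}$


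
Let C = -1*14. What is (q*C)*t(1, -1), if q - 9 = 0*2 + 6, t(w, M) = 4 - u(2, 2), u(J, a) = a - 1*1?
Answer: -630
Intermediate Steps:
u(J, a) = -1 + a (u(J, a) = a - 1 = -1 + a)
C = -14
t(w, M) = 3 (t(w, M) = 4 - (-1 + 2) = 4 - 1*1 = 4 - 1 = 3)
q = 15 (q = 9 + (0*2 + 6) = 9 + (0 + 6) = 9 + 6 = 15)
(q*C)*t(1, -1) = (15*(-14))*3 = -210*3 = -630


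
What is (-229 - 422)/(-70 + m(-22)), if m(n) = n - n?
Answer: 93/10 ≈ 9.3000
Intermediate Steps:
m(n) = 0
(-229 - 422)/(-70 + m(-22)) = (-229 - 422)/(-70 + 0) = -651/(-70) = -651*(-1/70) = 93/10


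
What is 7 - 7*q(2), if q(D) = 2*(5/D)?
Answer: -28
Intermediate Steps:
q(D) = 10/D
7 - 7*q(2) = 7 - 70/2 = 7 - 7*5 = 7 - 35 = -28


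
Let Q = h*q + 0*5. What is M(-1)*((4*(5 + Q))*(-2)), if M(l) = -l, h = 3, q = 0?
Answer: -40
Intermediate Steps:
Q = 0 (Q = 3*0 + 0*5 = 0 + 0 = 0)
M(-1)*((4*(5 + Q))*(-2)) = (-1*(-1))*((4*(5 + 0))*(-2)) = 1*((4*5)*(-2)) = 1*(20*(-2)) = 1*(-40) = -40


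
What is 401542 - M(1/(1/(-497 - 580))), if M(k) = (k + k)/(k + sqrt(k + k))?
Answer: 433261664/1079 - 2*I*sqrt(2154)/1079 ≈ 4.0154e+5 - 0.086026*I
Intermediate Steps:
M(k) = 2*k/(k + sqrt(2)*sqrt(k)) (M(k) = (2*k)/(k + sqrt(2*k)) = (2*k)/(k + sqrt(2)*sqrt(k)) = 2*k/(k + sqrt(2)*sqrt(k)))
401542 - M(1/(1/(-497 - 580))) = 401542 - 2/((1/(-497 - 580))*(1/(1/(-497 - 580)) + sqrt(2)*sqrt(1/(1/(-497 - 580))))) = 401542 - 2/((1/(-1077))*(1/(1/(-1077)) + sqrt(2)*sqrt(1/(1/(-1077))))) = 401542 - 2/((-1/1077)*(1/(-1/1077) + sqrt(2)*sqrt(1/(-1/1077)))) = 401542 - 2*(-1077)/(-1077 + sqrt(2)*sqrt(-1077)) = 401542 - 2*(-1077)/(-1077 + sqrt(2)*(I*sqrt(1077))) = 401542 - 2*(-1077)/(-1077 + I*sqrt(2154)) = 401542 - (-2154)/(-1077 + I*sqrt(2154)) = 401542 + 2154/(-1077 + I*sqrt(2154))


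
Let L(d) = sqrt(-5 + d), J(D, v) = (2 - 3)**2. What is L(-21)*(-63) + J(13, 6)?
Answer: 1 - 63*I*sqrt(26) ≈ 1.0 - 321.24*I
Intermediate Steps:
J(D, v) = 1 (J(D, v) = (-1)**2 = 1)
L(-21)*(-63) + J(13, 6) = sqrt(-5 - 21)*(-63) + 1 = sqrt(-26)*(-63) + 1 = (I*sqrt(26))*(-63) + 1 = -63*I*sqrt(26) + 1 = 1 - 63*I*sqrt(26)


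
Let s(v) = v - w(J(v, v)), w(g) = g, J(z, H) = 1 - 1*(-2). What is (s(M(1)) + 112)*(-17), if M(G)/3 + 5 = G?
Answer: -1649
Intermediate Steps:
M(G) = -15 + 3*G
J(z, H) = 3 (J(z, H) = 1 + 2 = 3)
s(v) = -3 + v (s(v) = v - 1*3 = v - 3 = -3 + v)
(s(M(1)) + 112)*(-17) = ((-3 + (-15 + 3*1)) + 112)*(-17) = ((-3 + (-15 + 3)) + 112)*(-17) = ((-3 - 12) + 112)*(-17) = (-15 + 112)*(-17) = 97*(-17) = -1649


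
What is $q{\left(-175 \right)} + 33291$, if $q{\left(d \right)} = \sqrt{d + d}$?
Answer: $33291 + 5 i \sqrt{14} \approx 33291.0 + 18.708 i$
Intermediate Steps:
$q{\left(d \right)} = \sqrt{2} \sqrt{d}$ ($q{\left(d \right)} = \sqrt{2 d} = \sqrt{2} \sqrt{d}$)
$q{\left(-175 \right)} + 33291 = \sqrt{2} \sqrt{-175} + 33291 = \sqrt{2} \cdot 5 i \sqrt{7} + 33291 = 5 i \sqrt{14} + 33291 = 33291 + 5 i \sqrt{14}$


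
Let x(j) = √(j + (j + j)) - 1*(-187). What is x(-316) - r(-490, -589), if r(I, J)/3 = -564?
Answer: 1879 + 2*I*√237 ≈ 1879.0 + 30.79*I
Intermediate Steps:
r(I, J) = -1692 (r(I, J) = 3*(-564) = -1692)
x(j) = 187 + √3*√j (x(j) = √(j + 2*j) + 187 = √(3*j) + 187 = √3*√j + 187 = 187 + √3*√j)
x(-316) - r(-490, -589) = (187 + √3*√(-316)) - 1*(-1692) = (187 + √3*(2*I*√79)) + 1692 = (187 + 2*I*√237) + 1692 = 1879 + 2*I*√237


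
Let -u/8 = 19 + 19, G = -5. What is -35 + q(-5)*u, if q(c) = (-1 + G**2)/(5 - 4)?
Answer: -7331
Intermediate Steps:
q(c) = 24 (q(c) = (-1 + (-5)**2)/(5 - 4) = (-1 + 25)/1 = 24*1 = 24)
u = -304 (u = -8*(19 + 19) = -8*38 = -304)
-35 + q(-5)*u = -35 + 24*(-304) = -35 - 7296 = -7331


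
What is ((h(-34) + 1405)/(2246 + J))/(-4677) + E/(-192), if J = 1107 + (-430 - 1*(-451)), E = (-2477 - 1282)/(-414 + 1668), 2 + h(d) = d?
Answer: 3277119605/211075928448 ≈ 0.015526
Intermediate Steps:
h(d) = -2 + d
E = -1253/418 (E = -3759/1254 = -3759*1/1254 = -1253/418 ≈ -2.9976)
J = 1128 (J = 1107 + (-430 + 451) = 1107 + 21 = 1128)
((h(-34) + 1405)/(2246 + J))/(-4677) + E/(-192) = (((-2 - 34) + 1405)/(2246 + 1128))/(-4677) - 1253/418/(-192) = ((-36 + 1405)/3374)*(-1/4677) - 1253/418*(-1/192) = (1369*(1/3374))*(-1/4677) + 1253/80256 = (1369/3374)*(-1/4677) + 1253/80256 = -1369/15780198 + 1253/80256 = 3277119605/211075928448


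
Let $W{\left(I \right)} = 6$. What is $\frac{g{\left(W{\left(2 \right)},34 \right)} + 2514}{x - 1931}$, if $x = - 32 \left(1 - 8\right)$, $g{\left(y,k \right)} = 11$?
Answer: $- \frac{2525}{1707} \approx -1.4792$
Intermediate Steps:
$x = 224$ ($x = - 32 \left(-7\right) = \left(-1\right) \left(-224\right) = 224$)
$\frac{g{\left(W{\left(2 \right)},34 \right)} + 2514}{x - 1931} = \frac{11 + 2514}{224 - 1931} = \frac{2525}{-1707} = 2525 \left(- \frac{1}{1707}\right) = - \frac{2525}{1707}$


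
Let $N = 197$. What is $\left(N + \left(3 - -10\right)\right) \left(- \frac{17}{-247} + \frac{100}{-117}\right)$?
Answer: $- \frac{122290}{741} \approx -165.03$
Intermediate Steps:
$\left(N + \left(3 - -10\right)\right) \left(- \frac{17}{-247} + \frac{100}{-117}\right) = \left(197 + \left(3 - -10\right)\right) \left(- \frac{17}{-247} + \frac{100}{-117}\right) = \left(197 + \left(3 + 10\right)\right) \left(\left(-17\right) \left(- \frac{1}{247}\right) + 100 \left(- \frac{1}{117}\right)\right) = \left(197 + 13\right) \left(\frac{17}{247} - \frac{100}{117}\right) = 210 \left(- \frac{1747}{2223}\right) = - \frac{122290}{741}$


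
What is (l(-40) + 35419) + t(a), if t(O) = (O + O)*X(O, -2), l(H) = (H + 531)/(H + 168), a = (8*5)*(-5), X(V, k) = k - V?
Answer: -5603477/128 ≈ -43777.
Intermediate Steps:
a = -200 (a = 40*(-5) = -200)
l(H) = (531 + H)/(168 + H)
t(O) = 2*O*(-2 - O) (t(O) = (O + O)*(-2 - O) = (2*O)*(-2 - O) = 2*O*(-2 - O))
(l(-40) + 35419) + t(a) = ((531 - 40)/(168 - 40) + 35419) - 2*(-200)*(2 - 200) = (491/128 + 35419) - 2*(-200)*(-198) = ((1/128)*491 + 35419) - 79200 = (491/128 + 35419) - 79200 = 4534123/128 - 79200 = -5603477/128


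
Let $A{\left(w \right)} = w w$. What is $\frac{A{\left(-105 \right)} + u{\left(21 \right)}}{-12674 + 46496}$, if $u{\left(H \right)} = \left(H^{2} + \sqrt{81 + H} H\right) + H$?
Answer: $\frac{3829}{11274} + \frac{7 \sqrt{102}}{11274} \approx 0.3459$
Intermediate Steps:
$A{\left(w \right)} = w^{2}$
$u{\left(H \right)} = H + H^{2} + H \sqrt{81 + H}$ ($u{\left(H \right)} = \left(H^{2} + H \sqrt{81 + H}\right) + H = H + H^{2} + H \sqrt{81 + H}$)
$\frac{A{\left(-105 \right)} + u{\left(21 \right)}}{-12674 + 46496} = \frac{\left(-105\right)^{2} + 21 \left(1 + 21 + \sqrt{81 + 21}\right)}{-12674 + 46496} = \frac{11025 + 21 \left(1 + 21 + \sqrt{102}\right)}{33822} = \left(11025 + 21 \left(22 + \sqrt{102}\right)\right) \frac{1}{33822} = \left(11025 + \left(462 + 21 \sqrt{102}\right)\right) \frac{1}{33822} = \left(11487 + 21 \sqrt{102}\right) \frac{1}{33822} = \frac{3829}{11274} + \frac{7 \sqrt{102}}{11274}$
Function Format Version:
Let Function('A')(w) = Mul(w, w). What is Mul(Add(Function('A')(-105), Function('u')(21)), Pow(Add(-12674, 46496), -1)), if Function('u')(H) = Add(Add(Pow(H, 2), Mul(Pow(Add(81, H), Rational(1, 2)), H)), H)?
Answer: Add(Rational(3829, 11274), Mul(Rational(7, 11274), Pow(102, Rational(1, 2)))) ≈ 0.34590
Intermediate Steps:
Function('A')(w) = Pow(w, 2)
Function('u')(H) = Add(H, Pow(H, 2), Mul(H, Pow(Add(81, H), Rational(1, 2)))) (Function('u')(H) = Add(Add(Pow(H, 2), Mul(H, Pow(Add(81, H), Rational(1, 2)))), H) = Add(H, Pow(H, 2), Mul(H, Pow(Add(81, H), Rational(1, 2)))))
Mul(Add(Function('A')(-105), Function('u')(21)), Pow(Add(-12674, 46496), -1)) = Mul(Add(Pow(-105, 2), Mul(21, Add(1, 21, Pow(Add(81, 21), Rational(1, 2))))), Pow(Add(-12674, 46496), -1)) = Mul(Add(11025, Mul(21, Add(1, 21, Pow(102, Rational(1, 2))))), Pow(33822, -1)) = Mul(Add(11025, Mul(21, Add(22, Pow(102, Rational(1, 2))))), Rational(1, 33822)) = Mul(Add(11025, Add(462, Mul(21, Pow(102, Rational(1, 2))))), Rational(1, 33822)) = Mul(Add(11487, Mul(21, Pow(102, Rational(1, 2)))), Rational(1, 33822)) = Add(Rational(3829, 11274), Mul(Rational(7, 11274), Pow(102, Rational(1, 2))))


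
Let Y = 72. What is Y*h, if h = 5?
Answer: 360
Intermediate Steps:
Y*h = 72*5 = 360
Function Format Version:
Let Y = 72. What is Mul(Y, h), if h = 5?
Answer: 360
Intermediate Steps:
Mul(Y, h) = Mul(72, 5) = 360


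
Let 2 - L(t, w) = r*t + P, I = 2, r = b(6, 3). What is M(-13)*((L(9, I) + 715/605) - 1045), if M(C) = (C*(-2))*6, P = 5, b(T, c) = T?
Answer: -1889004/11 ≈ -1.7173e+5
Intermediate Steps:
r = 6
L(t, w) = -3 - 6*t (L(t, w) = 2 - (6*t + 5) = 2 - (5 + 6*t) = 2 + (-5 - 6*t) = -3 - 6*t)
M(C) = -12*C (M(C) = -2*C*6 = -12*C)
M(-13)*((L(9, I) + 715/605) - 1045) = (-12*(-13))*(((-3 - 6*9) + 715/605) - 1045) = 156*(((-3 - 54) + 715*(1/605)) - 1045) = 156*((-57 + 13/11) - 1045) = 156*(-614/11 - 1045) = 156*(-12109/11) = -1889004/11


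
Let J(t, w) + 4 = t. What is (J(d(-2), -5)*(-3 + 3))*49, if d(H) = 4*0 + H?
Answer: 0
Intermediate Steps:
d(H) = H (d(H) = 0 + H = H)
J(t, w) = -4 + t
(J(d(-2), -5)*(-3 + 3))*49 = ((-4 - 2)*(-3 + 3))*49 = -6*0*49 = 0*49 = 0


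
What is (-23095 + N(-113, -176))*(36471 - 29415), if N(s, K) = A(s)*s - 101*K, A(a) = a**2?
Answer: -10218612096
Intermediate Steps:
N(s, K) = s**3 - 101*K (N(s, K) = s**2*s - 101*K = s**3 - 101*K)
(-23095 + N(-113, -176))*(36471 - 29415) = (-23095 + ((-113)**3 - 101*(-176)))*(36471 - 29415) = (-23095 + (-1442897 + 17776))*7056 = (-23095 - 1425121)*7056 = -1448216*7056 = -10218612096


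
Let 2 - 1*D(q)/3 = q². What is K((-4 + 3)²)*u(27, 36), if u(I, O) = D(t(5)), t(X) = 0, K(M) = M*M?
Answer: 6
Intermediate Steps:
K(M) = M²
D(q) = 6 - 3*q²
u(I, O) = 6 (u(I, O) = 6 - 3*0² = 6 - 3*0 = 6 + 0 = 6)
K((-4 + 3)²)*u(27, 36) = ((-4 + 3)²)²*6 = ((-1)²)²*6 = 1²*6 = 1*6 = 6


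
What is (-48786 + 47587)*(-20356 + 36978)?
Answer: -19929778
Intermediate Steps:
(-48786 + 47587)*(-20356 + 36978) = -1199*16622 = -19929778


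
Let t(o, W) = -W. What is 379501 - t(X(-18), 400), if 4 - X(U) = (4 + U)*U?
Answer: 379901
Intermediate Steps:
X(U) = 4 - U*(4 + U) (X(U) = 4 - (4 + U)*U = 4 - U*(4 + U))
379501 - t(X(-18), 400) = 379501 - (-1)*400 = 379501 - 1*(-400) = 379501 + 400 = 379901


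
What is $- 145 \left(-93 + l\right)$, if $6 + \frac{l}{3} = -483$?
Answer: $226200$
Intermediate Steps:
$l = -1467$ ($l = -18 + 3 \left(-483\right) = -18 - 1449 = -1467$)
$- 145 \left(-93 + l\right) = - 145 \left(-93 - 1467\right) = \left(-145\right) \left(-1560\right) = 226200$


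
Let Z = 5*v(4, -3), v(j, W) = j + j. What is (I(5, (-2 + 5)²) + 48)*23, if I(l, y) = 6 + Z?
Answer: 2162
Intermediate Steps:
v(j, W) = 2*j
Z = 40 (Z = 5*(2*4) = 5*8 = 40)
I(l, y) = 46 (I(l, y) = 6 + 40 = 46)
(I(5, (-2 + 5)²) + 48)*23 = (46 + 48)*23 = 94*23 = 2162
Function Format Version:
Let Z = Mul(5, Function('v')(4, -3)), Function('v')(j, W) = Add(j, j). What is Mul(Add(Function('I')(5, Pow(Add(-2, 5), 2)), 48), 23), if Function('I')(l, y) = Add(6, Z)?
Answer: 2162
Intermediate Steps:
Function('v')(j, W) = Mul(2, j)
Z = 40 (Z = Mul(5, Mul(2, 4)) = Mul(5, 8) = 40)
Function('I')(l, y) = 46 (Function('I')(l, y) = Add(6, 40) = 46)
Mul(Add(Function('I')(5, Pow(Add(-2, 5), 2)), 48), 23) = Mul(Add(46, 48), 23) = Mul(94, 23) = 2162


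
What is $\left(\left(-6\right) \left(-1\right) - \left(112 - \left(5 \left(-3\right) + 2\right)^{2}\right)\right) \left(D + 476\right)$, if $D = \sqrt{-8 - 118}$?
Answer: $29988 + 189 i \sqrt{14} \approx 29988.0 + 707.17 i$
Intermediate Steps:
$D = 3 i \sqrt{14}$ ($D = \sqrt{-126} = 3 i \sqrt{14} \approx 11.225 i$)
$\left(\left(-6\right) \left(-1\right) - \left(112 - \left(5 \left(-3\right) + 2\right)^{2}\right)\right) \left(D + 476\right) = \left(\left(-6\right) \left(-1\right) - \left(112 - \left(5 \left(-3\right) + 2\right)^{2}\right)\right) \left(3 i \sqrt{14} + 476\right) = \left(6 - \left(112 - \left(-15 + 2\right)^{2}\right)\right) \left(476 + 3 i \sqrt{14}\right) = \left(6 - \left(112 - \left(-13\right)^{2}\right)\right) \left(476 + 3 i \sqrt{14}\right) = \left(6 + \left(-112 + 169\right)\right) \left(476 + 3 i \sqrt{14}\right) = \left(6 + 57\right) \left(476 + 3 i \sqrt{14}\right) = 63 \left(476 + 3 i \sqrt{14}\right) = 29988 + 189 i \sqrt{14}$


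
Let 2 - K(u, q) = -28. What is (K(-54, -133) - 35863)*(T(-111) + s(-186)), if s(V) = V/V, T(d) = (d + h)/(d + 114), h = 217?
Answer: -3905797/3 ≈ -1.3019e+6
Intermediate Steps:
K(u, q) = 30 (K(u, q) = 2 - 1*(-28) = 2 + 28 = 30)
T(d) = (217 + d)/(114 + d) (T(d) = (d + 217)/(d + 114) = (217 + d)/(114 + d))
s(V) = 1
(K(-54, -133) - 35863)*(T(-111) + s(-186)) = (30 - 35863)*((217 - 111)/(114 - 111) + 1) = -35833*(106/3 + 1) = -35833*109/3 = -3905797/3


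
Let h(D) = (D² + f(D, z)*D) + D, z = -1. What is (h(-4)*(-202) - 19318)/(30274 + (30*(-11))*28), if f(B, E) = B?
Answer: -12487/10517 ≈ -1.1873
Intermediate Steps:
h(D) = D + 2*D² (h(D) = (D² + D*D) + D = (D² + D²) + D = 2*D² + D = D + 2*D²)
(h(-4)*(-202) - 19318)/(30274 + (30*(-11))*28) = (-4*(1 + 2*(-4))*(-202) - 19318)/(30274 + (30*(-11))*28) = (-4*(1 - 8)*(-202) - 19318)/(30274 - 330*28) = (-4*(-7)*(-202) - 19318)/(30274 - 9240) = (28*(-202) - 19318)/21034 = (-5656 - 19318)*(1/21034) = -24974*1/21034 = -12487/10517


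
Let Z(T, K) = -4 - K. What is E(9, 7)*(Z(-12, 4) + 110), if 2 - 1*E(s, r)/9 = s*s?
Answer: -72522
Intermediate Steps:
E(s, r) = 18 - 9*s² (E(s, r) = 18 - 9*s*s = 18 - 9*s²)
E(9, 7)*(Z(-12, 4) + 110) = (18 - 9*9²)*((-4 - 1*4) + 110) = (18 - 9*81)*((-4 - 4) + 110) = (18 - 729)*(-8 + 110) = -711*102 = -72522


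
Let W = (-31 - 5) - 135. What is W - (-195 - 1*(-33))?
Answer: -9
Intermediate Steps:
W = -171 (W = -36 - 135 = -171)
W - (-195 - 1*(-33)) = -171 - (-195 - 1*(-33)) = -171 - (-195 + 33) = -171 - 1*(-162) = -171 + 162 = -9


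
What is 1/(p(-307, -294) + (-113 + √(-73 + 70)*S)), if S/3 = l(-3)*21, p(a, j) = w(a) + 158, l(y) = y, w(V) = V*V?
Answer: 94294/8891465599 + 189*I*√3/8891465599 ≈ 1.0605e-5 + 3.6817e-8*I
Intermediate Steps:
w(V) = V²
p(a, j) = 158 + a² (p(a, j) = a² + 158 = 158 + a²)
S = -189 (S = 3*(-3*21) = 3*(-63) = -189)
1/(p(-307, -294) + (-113 + √(-73 + 70)*S)) = 1/((158 + (-307)²) + (-113 + √(-73 + 70)*(-189))) = 1/((158 + 94249) + (-113 + √(-3)*(-189))) = 1/(94407 + (-113 + (I*√3)*(-189))) = 1/(94407 + (-113 - 189*I*√3)) = 1/(94294 - 189*I*√3)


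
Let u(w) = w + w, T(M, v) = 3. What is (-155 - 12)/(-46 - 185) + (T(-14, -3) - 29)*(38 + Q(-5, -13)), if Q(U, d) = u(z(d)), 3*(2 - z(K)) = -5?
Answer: -272105/231 ≈ -1177.9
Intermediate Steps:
z(K) = 11/3 (z(K) = 2 - 1/3*(-5) = 2 + 5/3 = 11/3)
u(w) = 2*w
Q(U, d) = 22/3 (Q(U, d) = 2*(11/3) = 22/3)
(-155 - 12)/(-46 - 185) + (T(-14, -3) - 29)*(38 + Q(-5, -13)) = (-155 - 12)/(-46 - 185) + (3 - 29)*(38 + 22/3) = -167/(-231) - 26*136/3 = -167*(-1/231) - 3536/3 = 167/231 - 3536/3 = -272105/231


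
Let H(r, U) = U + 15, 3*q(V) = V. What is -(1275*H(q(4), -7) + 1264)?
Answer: -11464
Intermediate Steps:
q(V) = V/3
H(r, U) = 15 + U
-(1275*H(q(4), -7) + 1264) = -(1275*(15 - 7) + 1264) = -(1275*8 + 1264) = -(10200 + 1264) = -1*11464 = -11464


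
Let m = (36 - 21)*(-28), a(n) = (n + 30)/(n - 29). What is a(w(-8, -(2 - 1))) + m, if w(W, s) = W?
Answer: -15562/37 ≈ -420.59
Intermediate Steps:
a(n) = (30 + n)/(-29 + n)
m = -420 (m = 15*(-28) = -420)
a(w(-8, -(2 - 1))) + m = (30 - 8)/(-29 - 8) - 420 = 22/(-37) - 420 = -1/37*22 - 420 = -22/37 - 420 = -15562/37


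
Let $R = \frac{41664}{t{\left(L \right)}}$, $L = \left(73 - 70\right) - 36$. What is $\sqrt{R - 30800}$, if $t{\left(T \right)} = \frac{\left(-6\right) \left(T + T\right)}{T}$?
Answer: $12 i \sqrt{238} \approx 185.13 i$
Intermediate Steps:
$L = -33$ ($L = 3 - 36 = -33$)
$t{\left(T \right)} = -12$ ($t{\left(T \right)} = \frac{\left(-6\right) 2 T}{T} = \frac{\left(-12\right) T}{T} = -12$)
$R = -3472$ ($R = \frac{41664}{-12} = 41664 \left(- \frac{1}{12}\right) = -3472$)
$\sqrt{R - 30800} = \sqrt{-3472 - 30800} = \sqrt{-34272} = 12 i \sqrt{238}$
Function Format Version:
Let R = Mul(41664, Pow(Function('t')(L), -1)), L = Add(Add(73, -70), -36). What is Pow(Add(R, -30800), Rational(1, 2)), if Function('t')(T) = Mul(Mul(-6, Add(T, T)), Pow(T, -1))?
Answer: Mul(12, I, Pow(238, Rational(1, 2))) ≈ Mul(185.13, I)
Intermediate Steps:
L = -33 (L = Add(3, -36) = -33)
Function('t')(T) = -12 (Function('t')(T) = Mul(Mul(-6, Mul(2, T)), Pow(T, -1)) = Mul(Mul(-12, T), Pow(T, -1)) = -12)
R = -3472 (R = Mul(41664, Pow(-12, -1)) = Mul(41664, Rational(-1, 12)) = -3472)
Pow(Add(R, -30800), Rational(1, 2)) = Pow(Add(-3472, -30800), Rational(1, 2)) = Pow(-34272, Rational(1, 2)) = Mul(12, I, Pow(238, Rational(1, 2)))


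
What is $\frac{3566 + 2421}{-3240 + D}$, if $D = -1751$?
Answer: $- \frac{5987}{4991} \approx -1.1996$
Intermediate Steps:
$\frac{3566 + 2421}{-3240 + D} = \frac{3566 + 2421}{-3240 - 1751} = \frac{5987}{-4991} = 5987 \left(- \frac{1}{4991}\right) = - \frac{5987}{4991}$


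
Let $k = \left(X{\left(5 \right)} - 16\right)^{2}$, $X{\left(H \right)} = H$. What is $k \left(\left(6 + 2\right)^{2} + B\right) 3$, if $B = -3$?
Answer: $22143$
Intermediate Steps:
$k = 121$ ($k = \left(5 - 16\right)^{2} = \left(-11\right)^{2} = 121$)
$k \left(\left(6 + 2\right)^{2} + B\right) 3 = 121 \left(\left(6 + 2\right)^{2} - 3\right) 3 = 121 \left(8^{2} - 3\right) 3 = 121 \left(64 - 3\right) 3 = 121 \cdot 61 \cdot 3 = 121 \cdot 183 = 22143$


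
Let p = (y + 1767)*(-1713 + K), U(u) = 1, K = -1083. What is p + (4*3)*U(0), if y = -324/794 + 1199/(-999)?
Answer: -652547216708/132201 ≈ -4.9360e+6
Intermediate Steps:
y = -637841/396603 (y = -324*1/794 + 1199*(-1/999) = -162/397 - 1199/999 = -637841/396603 ≈ -1.6083)
p = -652548803120/132201 (p = (-637841/396603 + 1767)*(-1713 - 1083) = (700159660/396603)*(-2796) = -652548803120/132201 ≈ -4.9360e+6)
p + (4*3)*U(0) = -652548803120/132201 + (4*3)*1 = -652548803120/132201 + 12*1 = -652548803120/132201 + 12 = -652547216708/132201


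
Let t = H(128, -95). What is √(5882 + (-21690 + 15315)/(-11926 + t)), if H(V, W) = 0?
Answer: √836669806082/11926 ≈ 76.698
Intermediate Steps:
t = 0
√(5882 + (-21690 + 15315)/(-11926 + t)) = √(5882 + (-21690 + 15315)/(-11926 + 0)) = √(5882 - 6375/(-11926)) = √(5882 - 6375*(-1/11926)) = √(5882 + 6375/11926) = √(70155107/11926) = √836669806082/11926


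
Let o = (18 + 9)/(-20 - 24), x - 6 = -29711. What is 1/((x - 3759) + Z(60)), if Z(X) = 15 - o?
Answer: -44/1471729 ≈ -2.9897e-5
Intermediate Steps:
x = -29705 (x = 6 - 29711 = -29705)
o = -27/44 (o = 27/(-44) = 27*(-1/44) = -27/44 ≈ -0.61364)
Z(X) = 687/44 (Z(X) = 15 - 1*(-27/44) = 15 + 27/44 = 687/44)
1/((x - 3759) + Z(60)) = 1/((-29705 - 3759) + 687/44) = 1/(-33464 + 687/44) = 1/(-1471729/44) = -44/1471729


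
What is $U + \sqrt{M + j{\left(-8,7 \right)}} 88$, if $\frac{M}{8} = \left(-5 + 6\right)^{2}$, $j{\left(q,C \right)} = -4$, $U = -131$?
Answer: $45$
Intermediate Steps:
$M = 8$ ($M = 8 \left(-5 + 6\right)^{2} = 8 \cdot 1^{2} = 8 \cdot 1 = 8$)
$U + \sqrt{M + j{\left(-8,7 \right)}} 88 = -131 + \sqrt{8 - 4} \cdot 88 = -131 + \sqrt{4} \cdot 88 = -131 + 2 \cdot 88 = -131 + 176 = 45$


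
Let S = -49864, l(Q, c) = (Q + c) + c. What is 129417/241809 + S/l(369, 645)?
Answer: -3947620391/133720377 ≈ -29.521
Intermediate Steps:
l(Q, c) = Q + 2*c
129417/241809 + S/l(369, 645) = 129417/241809 - 49864/(369 + 2*645) = 129417*(1/241809) - 49864/(369 + 1290) = 43139/80603 - 49864/1659 = -3947620391/133720377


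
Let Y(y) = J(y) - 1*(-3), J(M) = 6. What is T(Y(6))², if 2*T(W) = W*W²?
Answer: 531441/4 ≈ 1.3286e+5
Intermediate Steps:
Y(y) = 9 (Y(y) = 6 - 1*(-3) = 6 + 3 = 9)
T(W) = W³/2 (T(W) = (W*W²)/2 = W³/2)
T(Y(6))² = ((½)*9³)² = ((½)*729)² = (729/2)² = 531441/4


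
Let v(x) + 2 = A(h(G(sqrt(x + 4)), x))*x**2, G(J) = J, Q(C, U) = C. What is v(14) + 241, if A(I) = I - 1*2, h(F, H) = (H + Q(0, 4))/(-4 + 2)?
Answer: -1525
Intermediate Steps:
h(F, H) = -H/2 (h(F, H) = (H + 0)/(-4 + 2) = H/(-2) = H*(-1/2) = -H/2)
A(I) = -2 + I (A(I) = I - 2 = -2 + I)
v(x) = -2 + x**2*(-2 - x/2) (v(x) = -2 + (-2 - x/2)*x**2 = -2 + x**2*(-2 - x/2))
v(14) + 241 = (-2 - 1/2*14**2*(4 + 14)) + 241 = (-2 - 1/2*196*18) + 241 = (-2 - 1764) + 241 = -1766 + 241 = -1525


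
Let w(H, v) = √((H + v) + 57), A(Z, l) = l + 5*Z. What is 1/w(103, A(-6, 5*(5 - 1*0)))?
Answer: √155/155 ≈ 0.080322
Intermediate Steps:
w(H, v) = √(57 + H + v)
1/w(103, A(-6, 5*(5 - 1*0))) = 1/(√(57 + 103 + (5*(5 - 1*0) + 5*(-6)))) = 1/(√(57 + 103 + (5*(5 + 0) - 30))) = 1/(√(57 + 103 + (5*5 - 30))) = 1/(√(57 + 103 + (25 - 30))) = 1/(√(57 + 103 - 5)) = 1/(√155) = √155/155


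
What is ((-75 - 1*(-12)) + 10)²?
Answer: 2809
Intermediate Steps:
((-75 - 1*(-12)) + 10)² = ((-75 + 12) + 10)² = (-63 + 10)² = (-53)² = 2809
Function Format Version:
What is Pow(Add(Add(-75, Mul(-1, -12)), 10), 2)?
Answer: 2809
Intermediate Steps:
Pow(Add(Add(-75, Mul(-1, -12)), 10), 2) = Pow(Add(Add(-75, 12), 10), 2) = Pow(Add(-63, 10), 2) = Pow(-53, 2) = 2809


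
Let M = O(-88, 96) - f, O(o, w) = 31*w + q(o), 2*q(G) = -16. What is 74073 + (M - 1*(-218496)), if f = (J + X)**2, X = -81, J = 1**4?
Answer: 289137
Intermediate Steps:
q(G) = -8 (q(G) = (1/2)*(-16) = -8)
J = 1
O(o, w) = -8 + 31*w (O(o, w) = 31*w - 8 = -8 + 31*w)
f = 6400 (f = (1 - 81)**2 = (-80)**2 = 6400)
M = -3432 (M = (-8 + 31*96) - 1*6400 = (-8 + 2976) - 6400 = 2968 - 6400 = -3432)
74073 + (M - 1*(-218496)) = 74073 + (-3432 - 1*(-218496)) = 74073 + (-3432 + 218496) = 74073 + 215064 = 289137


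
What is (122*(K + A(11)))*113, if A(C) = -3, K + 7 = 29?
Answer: 261934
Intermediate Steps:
K = 22 (K = -7 + 29 = 22)
(122*(K + A(11)))*113 = (122*(22 - 3))*113 = (122*19)*113 = 2318*113 = 261934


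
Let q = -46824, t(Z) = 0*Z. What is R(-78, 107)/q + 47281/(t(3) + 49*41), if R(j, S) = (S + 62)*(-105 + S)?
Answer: 1106603251/47034708 ≈ 23.527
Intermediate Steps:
t(Z) = 0
R(j, S) = (-105 + S)*(62 + S) (R(j, S) = (62 + S)*(-105 + S) = (-105 + S)*(62 + S))
R(-78, 107)/q + 47281/(t(3) + 49*41) = (-6510 + 107² - 43*107)/(-46824) + 47281/(0 + 49*41) = (-6510 + 11449 - 4601)*(-1/46824) + 47281/(0 + 2009) = 338*(-1/46824) + 47281/2009 = -169/23412 + 47281*(1/2009) = -169/23412 + 47281/2009 = 1106603251/47034708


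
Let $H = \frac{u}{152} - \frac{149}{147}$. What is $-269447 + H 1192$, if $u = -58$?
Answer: $- \frac{757210397}{2793} \approx -2.7111 \cdot 10^{5}$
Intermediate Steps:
$H = - \frac{15587}{11172}$ ($H = - \frac{58}{152} - \frac{149}{147} = \left(-58\right) \frac{1}{152} - \frac{149}{147} = - \frac{29}{76} - \frac{149}{147} = - \frac{15587}{11172} \approx -1.3952$)
$-269447 + H 1192 = -269447 - \frac{4644926}{2793} = - \frac{757210397}{2793}$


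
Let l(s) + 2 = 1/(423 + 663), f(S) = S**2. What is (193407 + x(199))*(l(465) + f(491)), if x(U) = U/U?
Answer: 25318247823680/543 ≈ 4.6627e+10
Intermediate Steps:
l(s) = -2171/1086 (l(s) = -2 + 1/(423 + 663) = -2 + 1/1086 = -2171/1086)
x(U) = 1
(193407 + x(199))*(l(465) + f(491)) = (193407 + 1)*(-2171/1086 + 491**2) = 193408*(-2171/1086 + 241081) = 193408*(261811795/1086) = 25318247823680/543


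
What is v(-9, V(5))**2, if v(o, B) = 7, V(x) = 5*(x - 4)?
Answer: 49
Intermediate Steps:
V(x) = -20 + 5*x (V(x) = 5*(-4 + x) = -20 + 5*x)
v(-9, V(5))**2 = 7**2 = 49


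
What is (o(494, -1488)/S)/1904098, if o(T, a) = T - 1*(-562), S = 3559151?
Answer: 528/3388486150399 ≈ 1.5582e-10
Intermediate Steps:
o(T, a) = 562 + T (o(T, a) = T + 562 = 562 + T)
(o(494, -1488)/S)/1904098 = ((562 + 494)/3559151)/1904098 = (1056*(1/3559151))*(1/1904098) = (1056/3559151)*(1/1904098) = 528/3388486150399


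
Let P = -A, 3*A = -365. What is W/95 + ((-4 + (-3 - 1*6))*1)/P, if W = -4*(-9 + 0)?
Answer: 1887/6935 ≈ 0.27210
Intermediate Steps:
A = -365/3 (A = (1/3)*(-365) = -365/3 ≈ -121.67)
W = 36 (W = -4*(-9) = 36)
P = 365/3 (P = -1*(-365/3) = 365/3 ≈ 121.67)
W/95 + ((-4 + (-3 - 1*6))*1)/P = 36/95 + ((-4 + (-3 - 1*6))*1)/(365/3) = 36*(1/95) + ((-4 + (-3 - 6))*1)*(3/365) = 36/95 + ((-4 - 9)*1)*(3/365) = 36/95 - 13*1*(3/365) = 36/95 - 13*3/365 = 36/95 - 39/365 = 1887/6935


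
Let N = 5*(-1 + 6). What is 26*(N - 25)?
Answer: 0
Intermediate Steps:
N = 25 (N = 5*5 = 25)
26*(N - 25) = 26*(25 - 25) = 26*0 = 0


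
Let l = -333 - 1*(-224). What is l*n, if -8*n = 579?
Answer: 63111/8 ≈ 7888.9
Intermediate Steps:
l = -109 (l = -333 + 224 = -109)
n = -579/8 (n = -⅛*579 = -579/8 ≈ -72.375)
l*n = -109*(-579/8) = 63111/8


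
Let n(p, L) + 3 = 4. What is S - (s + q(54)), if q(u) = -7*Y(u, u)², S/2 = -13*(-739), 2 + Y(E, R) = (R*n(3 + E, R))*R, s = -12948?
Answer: 59471934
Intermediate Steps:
n(p, L) = 1 (n(p, L) = -3 + 4 = 1)
Y(E, R) = -2 + R² (Y(E, R) = -2 + (R*1)*R = -2 + R*R = -2 + R²)
S = 19214 (S = 2*(-13*(-739)) = 2*9607 = 19214)
q(u) = -7*(-2 + u²)²
S - (s + q(54)) = 19214 - (-12948 - 7*(-2 + 54²)²) = 19214 - (-12948 - 7*(-2 + 2916)²) = 19214 - (-12948 - 7*2914²) = 19214 - (-12948 - 7*8491396) = 19214 - (-12948 - 59439772) = 19214 - 1*(-59452720) = 19214 + 59452720 = 59471934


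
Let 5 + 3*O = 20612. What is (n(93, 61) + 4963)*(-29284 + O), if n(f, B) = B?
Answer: -112612960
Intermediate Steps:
O = 6869 (O = -5/3 + (1/3)*20612 = -5/3 + 20612/3 = 6869)
(n(93, 61) + 4963)*(-29284 + O) = (61 + 4963)*(-29284 + 6869) = 5024*(-22415) = -112612960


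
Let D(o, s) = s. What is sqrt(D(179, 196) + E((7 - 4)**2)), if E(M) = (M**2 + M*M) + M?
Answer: sqrt(367) ≈ 19.157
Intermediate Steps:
E(M) = M + 2*M**2 (E(M) = (M**2 + M**2) + M = 2*M**2 + M = M + 2*M**2)
sqrt(D(179, 196) + E((7 - 4)**2)) = sqrt(196 + (7 - 4)**2*(1 + 2*(7 - 4)**2)) = sqrt(196 + 3**2*(1 + 2*3**2)) = sqrt(196 + 9*(1 + 2*9)) = sqrt(196 + 9*(1 + 18)) = sqrt(196 + 9*19) = sqrt(196 + 171) = sqrt(367)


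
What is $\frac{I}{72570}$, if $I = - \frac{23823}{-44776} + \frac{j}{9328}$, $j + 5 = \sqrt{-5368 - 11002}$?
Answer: $\frac{27749633}{3788793777120} + \frac{i \sqrt{16370}}{676932960} \approx 7.3241 \cdot 10^{-6} + 1.8901 \cdot 10^{-7} i$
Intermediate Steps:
$j = -5 + i \sqrt{16370}$ ($j = -5 + \sqrt{-5368 - 11002} = -5 + \sqrt{-16370} = -5 + i \sqrt{16370} \approx -5.0 + 127.95 i$)
$I = \frac{27749633}{52208816} + \frac{i \sqrt{16370}}{9328}$ ($I = - \frac{23823}{-44776} + \frac{-5 + i \sqrt{16370}}{9328} = \left(-23823\right) \left(- \frac{1}{44776}\right) + \left(-5 + i \sqrt{16370}\right) \frac{1}{9328} = \frac{23823}{44776} - \left(\frac{5}{9328} - \frac{i \sqrt{16370}}{9328}\right) = \frac{27749633}{52208816} + \frac{i \sqrt{16370}}{9328} \approx 0.53151 + 0.013716 i$)
$\frac{I}{72570} = \frac{\frac{27749633}{52208816} + \frac{i \sqrt{16370}}{9328}}{72570} = \left(\frac{27749633}{52208816} + \frac{i \sqrt{16370}}{9328}\right) \frac{1}{72570} = \frac{27749633}{3788793777120} + \frac{i \sqrt{16370}}{676932960}$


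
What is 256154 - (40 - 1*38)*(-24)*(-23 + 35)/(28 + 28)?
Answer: 1793150/7 ≈ 2.5616e+5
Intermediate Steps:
256154 - (40 - 1*38)*(-24)*(-23 + 35)/(28 + 28) = 256154 - (40 - 38)*(-24)*12/56 = 256154 - 2*(-24)*12*(1/56) = 256154 - (-48)*3/14 = 256154 - 1*(-72/7) = 256154 + 72/7 = 1793150/7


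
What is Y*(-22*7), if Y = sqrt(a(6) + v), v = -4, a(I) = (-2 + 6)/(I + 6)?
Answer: -154*I*sqrt(33)/3 ≈ -294.89*I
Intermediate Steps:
a(I) = 4/(6 + I)
Y = I*sqrt(33)/3 (Y = sqrt(4/(6 + 6) - 4) = sqrt(4/12 - 4) = sqrt(4*(1/12) - 4) = sqrt(1/3 - 4) = sqrt(-11/3) = I*sqrt(33)/3 ≈ 1.9149*I)
Y*(-22*7) = (I*sqrt(33)/3)*(-22*7) = (I*sqrt(33)/3)*(-154) = -154*I*sqrt(33)/3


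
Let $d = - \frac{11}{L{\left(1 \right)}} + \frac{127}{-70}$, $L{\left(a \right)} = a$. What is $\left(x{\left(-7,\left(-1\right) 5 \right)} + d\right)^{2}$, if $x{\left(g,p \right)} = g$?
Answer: $\frac{1923769}{4900} \approx 392.61$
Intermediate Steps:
$d = - \frac{897}{70}$ ($d = - \frac{11}{1} + \frac{127}{-70} = \left(-11\right) 1 + 127 \left(- \frac{1}{70}\right) = -11 - \frac{127}{70} = - \frac{897}{70} \approx -12.814$)
$\left(x{\left(-7,\left(-1\right) 5 \right)} + d\right)^{2} = \left(-7 - \frac{897}{70}\right)^{2} = \left(- \frac{1387}{70}\right)^{2} = \frac{1923769}{4900}$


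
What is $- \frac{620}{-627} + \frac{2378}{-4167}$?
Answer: $\frac{364178}{870903} \approx 0.41816$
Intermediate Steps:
$- \frac{620}{-627} + \frac{2378}{-4167} = \left(-620\right) \left(- \frac{1}{627}\right) + 2378 \left(- \frac{1}{4167}\right) = \frac{620}{627} - \frac{2378}{4167} = \frac{364178}{870903}$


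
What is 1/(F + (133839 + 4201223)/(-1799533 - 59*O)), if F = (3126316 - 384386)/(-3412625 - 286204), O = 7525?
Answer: -1383058742022/3697699155473 ≈ -0.37403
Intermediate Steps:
F = -2741930/3698829 (F = 2741930/(-3698829) = 2741930*(-1/3698829) = -2741930/3698829 ≈ -0.74130)
1/(F + (133839 + 4201223)/(-1799533 - 59*O)) = 1/(-2741930/3698829 + (133839 + 4201223)/(-1799533 - 59*7525)) = 1/(-2741930/3698829 + 4335062/(-1799533 - 443975)) = 1/(-2741930/3698829 + 4335062/(-2243508)) = 1/(-2741930/3698829 + 4335062*(-1/2243508)) = 1/(-2741930/3698829 - 2167531/1121754) = 1/(-3697699155473/1383058742022) = -1383058742022/3697699155473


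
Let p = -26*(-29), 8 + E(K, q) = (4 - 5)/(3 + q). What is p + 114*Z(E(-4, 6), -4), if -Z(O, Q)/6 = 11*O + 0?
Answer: 61782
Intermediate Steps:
E(K, q) = -8 - 1/(3 + q) (E(K, q) = -8 + (4 - 5)/(3 + q) = -8 - 1/(3 + q))
Z(O, Q) = -66*O (Z(O, Q) = -6*(11*O + 0) = -66*O)
p = 754
p + 114*Z(E(-4, 6), -4) = 754 + 114*(-66*(-25 - 8*6)/(3 + 6)) = 754 + 114*(-66*(-25 - 48)/9) = 754 + 114*(-22*(-73)/3) = 754 + 114*(-66*(-73/9)) = 754 + 114*(1606/3) = 754 + 61028 = 61782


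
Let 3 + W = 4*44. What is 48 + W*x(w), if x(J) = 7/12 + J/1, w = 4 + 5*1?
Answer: 20471/12 ≈ 1705.9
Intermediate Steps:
W = 173 (W = -3 + 4*44 = -3 + 176 = 173)
w = 9 (w = 4 + 5 = 9)
x(J) = 7/12 + J (x(J) = 7*(1/12) + J*1 = 7/12 + J)
48 + W*x(w) = 48 + 173*(7/12 + 9) = 48 + 173*(115/12) = 48 + 19895/12 = 20471/12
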